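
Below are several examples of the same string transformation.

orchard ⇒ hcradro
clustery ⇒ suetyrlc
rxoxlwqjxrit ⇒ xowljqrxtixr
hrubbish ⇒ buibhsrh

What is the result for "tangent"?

gnnetat

The pattern: swap each adjacent pair of characters (1↔2, 3↔4, ...), then move the first 2 characters to the end (rotate left by 2).
Applying both steps to "tangent": "atgnnet", then "gnnetat".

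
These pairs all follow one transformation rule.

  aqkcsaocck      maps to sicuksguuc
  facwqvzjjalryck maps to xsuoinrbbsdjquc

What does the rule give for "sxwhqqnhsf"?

What's happening: shift every letter 8 places backward in the alphabet (wrapping around).
Applying that to "sxwhqqnhsf" gives "kpoziifzkx".

kpoziifzkx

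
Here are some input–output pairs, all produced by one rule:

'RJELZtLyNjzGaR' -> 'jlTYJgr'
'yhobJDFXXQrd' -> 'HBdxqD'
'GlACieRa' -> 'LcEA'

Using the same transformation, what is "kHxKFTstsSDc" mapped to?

In each case the input is transformed by: flip the case of every letter, then keep every other character starting from the second (positions 2nd, 4th, 6th, ...).
"kHxKFTstsSDc" → "KhXkftSTSsdC" → "hktTsC".

hktTsC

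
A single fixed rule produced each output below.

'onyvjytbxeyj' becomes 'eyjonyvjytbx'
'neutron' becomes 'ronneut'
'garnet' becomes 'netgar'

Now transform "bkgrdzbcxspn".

spnbkgrdzbcx

What's happening: move the last 3 characters to the front (rotate right by 3).
Applying that to "bkgrdzbcxspn" gives "spnbkgrdzbcx".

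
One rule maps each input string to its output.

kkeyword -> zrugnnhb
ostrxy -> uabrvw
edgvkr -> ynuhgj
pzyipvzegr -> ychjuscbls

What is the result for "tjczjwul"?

Each output is the input with this applied: shift every letter 3 places forward in the alphabet (wrapping around), then swap the front and back halves of the string.
Starting from "tjczjwul": after the first operation, "wmfcmzxo"; after the second, "mzxowmfc".
(Check on "edgvkr": → "hgjynu" → "ynuhgj" ✓)

mzxowmfc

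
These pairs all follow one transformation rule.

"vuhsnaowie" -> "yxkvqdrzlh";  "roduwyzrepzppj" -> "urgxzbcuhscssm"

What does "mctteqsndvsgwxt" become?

pfwwhtvqgyvjzaw

Each output is the input with this applied: shift every letter 3 places forward in the alphabet (wrapping around).
For "mctteqsndvsgwxt" the result is "pfwwhtvqgyvjzaw".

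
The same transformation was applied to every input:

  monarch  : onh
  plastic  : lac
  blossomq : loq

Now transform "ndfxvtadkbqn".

Rule — swap each adjacent pair of characters (1↔2, 3↔4, ...), then keep one character in every 3, starting at position 1 (positions 1st, 4th, 7th, ...).
For "ndfxvtadkbqn", step one produces "dnxftvdabknq"; step two turns that into "dfdk".

dfdk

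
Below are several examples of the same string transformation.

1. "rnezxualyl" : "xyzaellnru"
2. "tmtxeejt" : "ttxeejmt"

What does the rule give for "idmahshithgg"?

mstadgghhhii

The pattern: sort the characters into alphabetical order, then move the last 3 characters to the front (rotate right by 3).
On "idmahshithgg" that produces "mstadgghhhii".
(Check on "tmtxeejt": → "eejmtttx" → "ttxeejmt" ✓)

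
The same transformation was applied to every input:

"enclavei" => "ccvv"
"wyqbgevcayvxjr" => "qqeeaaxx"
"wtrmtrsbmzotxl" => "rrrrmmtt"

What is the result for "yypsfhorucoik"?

Rule — keep one character in every 3, starting at position 3 (positions 3rd, 6th, 9th, ...), then double every character.
For "yypsfhorucoik", step one produces "phui"; step two turns that into "pphhuuii".

pphhuuii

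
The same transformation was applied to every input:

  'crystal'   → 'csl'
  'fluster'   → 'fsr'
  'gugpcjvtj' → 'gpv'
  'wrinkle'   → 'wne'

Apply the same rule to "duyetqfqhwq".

The rule is to keep one character in every 3, starting at position 1 (positions 1st, 4th, 7th, ...).
On "duyetqfqhwq" that produces "defw".

defw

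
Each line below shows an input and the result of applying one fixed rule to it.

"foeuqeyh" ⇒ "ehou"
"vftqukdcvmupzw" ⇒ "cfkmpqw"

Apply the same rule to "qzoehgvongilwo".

egglooz

What's happening: keep every other character starting from the second (positions 2nd, 4th, 6th, ...), then sort the characters into alphabetical order.
"qzoehgvongilwo" → "zegoglo" → "egglooz".
(Check on "foeuqeyh": → "oueh" → "ehou" ✓)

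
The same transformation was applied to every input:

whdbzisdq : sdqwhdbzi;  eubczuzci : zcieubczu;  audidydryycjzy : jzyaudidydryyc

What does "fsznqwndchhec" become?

hecfsznqwndch

The rule is to move the last 3 characters to the front (rotate right by 3).
So "fsznqwndchhec" becomes "hecfsznqwndch".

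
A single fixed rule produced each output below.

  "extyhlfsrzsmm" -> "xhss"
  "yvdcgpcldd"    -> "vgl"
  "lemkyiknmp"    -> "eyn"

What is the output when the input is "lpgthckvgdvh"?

phvv

Looking at the pairs, the operation is to keep one character in every 3, starting at position 2 (positions 2nd, 5th, 8th, ...).
So "lpgthckvgdvh" becomes "phvv".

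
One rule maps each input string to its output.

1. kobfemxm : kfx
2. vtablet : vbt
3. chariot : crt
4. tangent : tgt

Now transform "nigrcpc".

nrc

The pattern: keep one character in every 3, starting at position 1 (positions 1st, 4th, 7th, ...).
"nigrcpc" → "nrc".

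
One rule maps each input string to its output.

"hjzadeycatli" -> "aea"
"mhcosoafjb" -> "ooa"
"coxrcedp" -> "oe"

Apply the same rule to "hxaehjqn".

ae

Rule — delete the last 2 characters, then keep only the vowels.
So "hxaehjqn" becomes "ae".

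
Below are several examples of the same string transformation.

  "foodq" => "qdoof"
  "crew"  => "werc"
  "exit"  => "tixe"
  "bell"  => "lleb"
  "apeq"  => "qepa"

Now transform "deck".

The rule is to reverse the string.
"deck" → "kced".

kced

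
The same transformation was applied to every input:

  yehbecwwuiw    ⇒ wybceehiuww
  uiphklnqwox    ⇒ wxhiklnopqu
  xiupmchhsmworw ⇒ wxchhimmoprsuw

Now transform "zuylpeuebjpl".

yzbeejllppuu

Rule — sort the characters into alphabetical order, then move the last 2 characters to the front (rotate right by 2).
Starting from "zuylpeuebjpl": after the first operation, "beejllppuuyz"; after the second, "yzbeejllppuu".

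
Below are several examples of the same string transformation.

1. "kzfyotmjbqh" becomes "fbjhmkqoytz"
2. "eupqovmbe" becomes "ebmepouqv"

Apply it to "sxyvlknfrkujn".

jfkknlrnusxvy

The rule is to sort the characters into alphabetical order, then swap each adjacent pair of characters (1↔2, 3↔4, ...).
Applying both steps to "sxyvlknfrkujn": "fjkklnnrsuvxy", then "jfkknlrnusxvy".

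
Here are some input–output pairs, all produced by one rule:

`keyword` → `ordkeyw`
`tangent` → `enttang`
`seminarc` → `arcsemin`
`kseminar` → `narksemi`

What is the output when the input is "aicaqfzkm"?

zkmaicaqf

Looking at the pairs, the operation is to move the last 3 characters to the front (rotate right by 3).
"aicaqfzkm" → "zkmaicaqf".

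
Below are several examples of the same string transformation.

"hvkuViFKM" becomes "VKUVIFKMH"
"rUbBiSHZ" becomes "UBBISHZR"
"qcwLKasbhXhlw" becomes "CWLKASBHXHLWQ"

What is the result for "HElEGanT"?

ELEGANTH

Each output is the input with this applied: move the first character to the end, then convert every letter to uppercase.
Starting from "HElEGanT": after the first operation, "ElEGanTH"; after the second, "ELEGANTH".
(Check on "qcwLKasbhXhlw": → "cwLKasbhXhlwq" → "CWLKASBHXHLWQ" ✓)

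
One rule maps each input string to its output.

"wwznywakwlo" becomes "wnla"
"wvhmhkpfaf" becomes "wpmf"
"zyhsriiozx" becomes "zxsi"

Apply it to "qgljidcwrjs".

The pattern: keep one character in every 3, starting at position 1 (positions 1st, 4th, 7th, ...), then sort the characters into reverse alphabetical order.
Applying both steps to "qgljidcwrjs": "qjcj", then "qjjc".

qjjc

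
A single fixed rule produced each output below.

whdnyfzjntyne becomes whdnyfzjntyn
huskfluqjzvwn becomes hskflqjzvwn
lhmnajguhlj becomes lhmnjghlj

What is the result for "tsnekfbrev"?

tsnkfbrv

Each output is the input with this applied: remove every vowel.
On "tsnekfbrev" that produces "tsnkfbrv".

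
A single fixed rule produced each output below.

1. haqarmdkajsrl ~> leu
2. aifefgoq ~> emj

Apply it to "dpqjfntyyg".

htu

What's happening: shift every letter 4 places forward in the alphabet (wrapping around), then keep only the first 3 characters.
Starting from "dpqjfntyyg": after the first operation, "htunjrxcck"; after the second, "htu".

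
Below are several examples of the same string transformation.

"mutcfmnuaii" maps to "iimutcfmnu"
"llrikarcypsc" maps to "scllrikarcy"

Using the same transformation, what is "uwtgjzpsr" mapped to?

sruwtgjz

Looking at the pairs, the operation is to move the last 3 characters to the front (rotate right by 3), then delete the first character.
Starting from "uwtgjzpsr": after the first operation, "psruwtgjz"; after the second, "sruwtgjz".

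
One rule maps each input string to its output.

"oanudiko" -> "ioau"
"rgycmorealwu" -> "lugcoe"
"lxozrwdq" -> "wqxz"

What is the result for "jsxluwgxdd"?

The pattern: keep every other character starting from the second (positions 2nd, 4th, 6th, ...), then move the last 2 characters to the front (rotate right by 2).
Applying that to "jsxluwgxdd" gives "xdslw".
(Check on "lxozrwdq": → "xzwq" → "wqxz" ✓)

xdslw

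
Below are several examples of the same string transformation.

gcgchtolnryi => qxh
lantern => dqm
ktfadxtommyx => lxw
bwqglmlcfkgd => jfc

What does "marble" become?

akd

Looking at the pairs, the operation is to shift every letter 1 place backward in the alphabet (wrapping around), then keep only the last 3 characters.
On "marble": the first step gives "lzqakd", and the second then gives "akd".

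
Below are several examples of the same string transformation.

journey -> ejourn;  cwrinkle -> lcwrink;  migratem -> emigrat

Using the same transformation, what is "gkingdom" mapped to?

Looking at the pairs, the operation is to delete the last character, then move the last character to the front.
Working it through for "gkingdom": intermediate "gkingdo", final "ogkingd".

ogkingd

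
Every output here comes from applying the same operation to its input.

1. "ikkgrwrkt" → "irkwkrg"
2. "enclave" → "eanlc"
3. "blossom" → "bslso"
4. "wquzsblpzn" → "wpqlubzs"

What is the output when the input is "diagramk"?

dairag

Looking at the pairs, the operation is to delete the last 2 characters, then take characters alternately from the front and the back (1st, last, 2nd, 2nd-last, ...).
On "diagramk": the first step gives "diagra", and the second then gives "dairag".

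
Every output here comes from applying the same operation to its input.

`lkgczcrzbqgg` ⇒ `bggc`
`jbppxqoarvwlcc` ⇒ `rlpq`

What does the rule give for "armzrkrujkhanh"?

The rule is to keep one character in every 3, starting at position 3 (positions 3rd, 6th, 9th, ...), then move the first 2 characters to the end (rotate left by 2).
"armzrkrujkhanh" → "mkja" → "jamk".

jamk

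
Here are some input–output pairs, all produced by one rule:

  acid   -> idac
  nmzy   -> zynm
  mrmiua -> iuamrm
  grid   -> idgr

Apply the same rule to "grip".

ipgr

The rule is to swap the front and back halves of the string.
So "grip" becomes "ipgr".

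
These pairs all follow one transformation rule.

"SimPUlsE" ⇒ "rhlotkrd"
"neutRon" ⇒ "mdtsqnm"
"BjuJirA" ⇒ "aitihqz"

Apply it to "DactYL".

In each case the input is transformed by: shift every letter 1 place backward in the alphabet (wrapping around), then convert every letter to lowercase.
On "DactYL": the first step gives "CzbsXK", and the second then gives "czbsxk".

czbsxk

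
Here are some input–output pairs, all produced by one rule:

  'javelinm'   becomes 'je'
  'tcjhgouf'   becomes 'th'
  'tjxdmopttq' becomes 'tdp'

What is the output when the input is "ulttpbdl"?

ut

The pattern: move the last 2 characters to the front (rotate right by 2), then keep one character in every 3, starting at position 3 (positions 3rd, 6th, 9th, ...).
Working it through for "ulttpbdl": intermediate "dlulttpb", final "ut".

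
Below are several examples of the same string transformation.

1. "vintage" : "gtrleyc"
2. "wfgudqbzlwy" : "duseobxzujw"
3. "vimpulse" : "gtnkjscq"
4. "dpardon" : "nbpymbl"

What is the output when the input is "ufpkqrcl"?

Looking at the pairs, the operation is to shift every letter 2 places backward in the alphabet (wrapping around), then swap each adjacent pair of characters (1↔2, 3↔4, ...).
Working it through for "ufpkqrcl": intermediate "sdniopaj", final "dsinpoja".

dsinpoja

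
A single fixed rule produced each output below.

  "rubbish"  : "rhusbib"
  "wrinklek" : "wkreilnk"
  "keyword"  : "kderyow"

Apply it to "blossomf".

Looking at the pairs, the operation is to take characters alternately from the front and the back (1st, last, 2nd, 2nd-last, ...).
Doing the same to "blossomf": "bflmooss".

bflmooss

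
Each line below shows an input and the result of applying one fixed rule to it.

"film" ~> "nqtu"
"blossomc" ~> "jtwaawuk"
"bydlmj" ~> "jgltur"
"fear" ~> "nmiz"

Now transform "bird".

jqzl

Looking at the pairs, the operation is to shift every letter 8 places forward in the alphabet (wrapping around).
Doing the same to "bird": "jqzl".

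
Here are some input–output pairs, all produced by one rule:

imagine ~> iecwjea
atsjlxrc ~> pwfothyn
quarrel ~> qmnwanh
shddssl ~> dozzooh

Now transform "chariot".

The rule is to shift every letter 4 places backward in the alphabet (wrapping around), then swap each adjacent pair of characters (1↔2, 3↔4, ...).
"chariot" → "ydwnekp" → "dynwkep".

dynwkep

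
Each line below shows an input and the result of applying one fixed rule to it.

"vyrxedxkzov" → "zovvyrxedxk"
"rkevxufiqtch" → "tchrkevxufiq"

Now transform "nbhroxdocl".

oclnbhroxd

Each output is the input with this applied: move the last 3 characters to the front (rotate right by 3).
"nbhroxdocl" → "oclnbhroxd".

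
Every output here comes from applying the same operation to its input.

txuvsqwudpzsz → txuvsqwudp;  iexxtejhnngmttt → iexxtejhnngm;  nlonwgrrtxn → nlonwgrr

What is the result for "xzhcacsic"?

xzhcac

What's happening: delete the last 3 characters.
For "xzhcacsic" the result is "xzhcac".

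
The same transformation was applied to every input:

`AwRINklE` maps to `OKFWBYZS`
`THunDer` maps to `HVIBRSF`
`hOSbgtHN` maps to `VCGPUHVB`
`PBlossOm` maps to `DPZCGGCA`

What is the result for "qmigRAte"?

EAWUFOHS

In each case the input is transformed by: shift every letter 12 places backward in the alphabet (wrapping around), then convert every letter to uppercase.
On "qmigRAte": the first step gives "eawuFOhs", and the second then gives "EAWUFOHS".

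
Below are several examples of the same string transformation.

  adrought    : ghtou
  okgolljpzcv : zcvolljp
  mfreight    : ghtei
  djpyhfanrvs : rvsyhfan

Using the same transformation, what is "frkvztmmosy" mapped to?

The transformation: delete the first 3 characters, then move the last 3 characters to the front (rotate right by 3).
Starting from "frkvztmmosy": after the first operation, "vztmmosy"; after the second, "osyvztmm".

osyvztmm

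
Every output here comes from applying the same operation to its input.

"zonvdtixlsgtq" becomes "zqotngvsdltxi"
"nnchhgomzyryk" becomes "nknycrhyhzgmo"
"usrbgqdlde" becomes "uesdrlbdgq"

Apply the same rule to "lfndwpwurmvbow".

lwfonbdvwmprwu

Looking at the pairs, the operation is to take characters alternately from the front and the back (1st, last, 2nd, 2nd-last, ...).
So "lfndwpwurmvbow" becomes "lwfonbdvwmprwu".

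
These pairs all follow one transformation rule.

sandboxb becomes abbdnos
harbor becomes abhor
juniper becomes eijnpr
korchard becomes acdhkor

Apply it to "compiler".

ceilmop

Looking at the pairs, the operation is to sort the characters into alphabetical order, then delete the last character.
"compiler" → "ceilmopr" → "ceilmop".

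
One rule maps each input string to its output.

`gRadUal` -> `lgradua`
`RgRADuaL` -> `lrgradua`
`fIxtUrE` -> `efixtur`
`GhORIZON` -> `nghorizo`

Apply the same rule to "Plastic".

The rule is to move the last character to the front, then convert every letter to lowercase.
On "Plastic": the first step gives "cPlasti", and the second then gives "cplasti".

cplasti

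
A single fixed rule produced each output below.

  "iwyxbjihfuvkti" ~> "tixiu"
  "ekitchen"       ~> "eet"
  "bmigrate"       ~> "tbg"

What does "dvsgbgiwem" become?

The transformation: keep one character in every 3, starting at position 1 (positions 1st, 4th, 7th, ...), then move the last character to the front.
"dvsgbgiwem" → "mdgi".

mdgi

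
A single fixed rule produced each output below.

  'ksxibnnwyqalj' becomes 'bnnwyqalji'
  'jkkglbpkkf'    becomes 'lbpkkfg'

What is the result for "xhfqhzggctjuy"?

hzggctjuyq

Rule — delete the first 3 characters, then move the first character to the end.
Working it through for "xhfqhzggctjuy": intermediate "qhzggctjuy", final "hzggctjuyq".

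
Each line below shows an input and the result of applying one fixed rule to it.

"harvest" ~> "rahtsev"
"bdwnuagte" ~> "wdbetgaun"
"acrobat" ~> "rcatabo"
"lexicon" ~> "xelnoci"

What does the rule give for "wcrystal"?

What's happening: move the first 3 characters to the end (rotate left by 3), then reverse the string.
"wcrystal" → "rcwlatsy".

rcwlatsy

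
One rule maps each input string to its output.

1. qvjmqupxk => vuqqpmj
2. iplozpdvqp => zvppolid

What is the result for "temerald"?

trmeea

What's happening: delete the last 2 characters, then sort the characters into reverse alphabetical order.
Working it through for "temerald": intermediate "temera", final "trmeea".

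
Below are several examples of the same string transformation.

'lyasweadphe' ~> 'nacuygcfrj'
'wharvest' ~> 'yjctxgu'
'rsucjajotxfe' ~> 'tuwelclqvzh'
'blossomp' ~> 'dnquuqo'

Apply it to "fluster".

Rule — shift every letter 2 places forward in the alphabet (wrapping around), then delete the last character.
So "fluster" becomes "hnwuvg".

hnwuvg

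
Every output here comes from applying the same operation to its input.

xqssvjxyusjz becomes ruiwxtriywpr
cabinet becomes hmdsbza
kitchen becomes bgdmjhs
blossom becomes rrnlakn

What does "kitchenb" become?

bgdmajhs

What's happening: shift every letter 1 place backward in the alphabet (wrapping around), then move the first 3 characters to the end (rotate left by 3).
Starting from "kitchenb": after the first operation, "jhsbgdma"; after the second, "bgdmajhs".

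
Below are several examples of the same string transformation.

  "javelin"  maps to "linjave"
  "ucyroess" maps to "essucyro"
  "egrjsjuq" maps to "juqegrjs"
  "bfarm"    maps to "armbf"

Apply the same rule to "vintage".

The rule is to move the last 3 characters to the front (rotate right by 3).
On "vintage" that produces "agevint".

agevint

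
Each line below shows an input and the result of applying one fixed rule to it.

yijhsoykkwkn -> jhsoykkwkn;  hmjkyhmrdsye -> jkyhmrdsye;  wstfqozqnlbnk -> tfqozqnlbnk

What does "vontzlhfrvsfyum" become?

ntzlhfrvsfyum

The pattern: delete the first 2 characters.
So "vontzlhfrvsfyum" becomes "ntzlhfrvsfyum".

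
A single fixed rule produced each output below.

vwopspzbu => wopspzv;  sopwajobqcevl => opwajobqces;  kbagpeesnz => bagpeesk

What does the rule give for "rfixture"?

fixtur

The transformation: delete the last 2 characters, then move the first character to the end.
On "rfixture" that produces "fixtur".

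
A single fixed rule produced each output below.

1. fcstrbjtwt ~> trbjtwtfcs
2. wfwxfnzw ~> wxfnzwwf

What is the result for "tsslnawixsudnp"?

The rule is to swap the front and back halves of the string, then move the last 2 characters to the front (rotate right by 2).
For "tsslnawixsudnp", step one produces "ixsudnptsslnaw"; step two turns that into "awixsudnptssln".

awixsudnptssln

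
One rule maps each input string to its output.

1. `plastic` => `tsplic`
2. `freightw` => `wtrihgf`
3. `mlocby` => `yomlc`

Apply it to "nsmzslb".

zssnml

The rule is to sort the characters into reverse alphabetical order, then delete the last character.
On "nsmzslb": the first step gives "zssnmlb", and the second then gives "zssnml".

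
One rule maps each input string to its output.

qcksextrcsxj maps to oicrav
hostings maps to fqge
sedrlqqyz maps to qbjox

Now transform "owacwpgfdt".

What's happening: keep every other character starting from the first (positions 1st, 3rd, 5th, ...), then shift every letter 2 places backward in the alphabet (wrapping around).
Doing the same to "owacwpgfdt": "myueb".
(Check on "hostings": → "hsig" → "fqge" ✓)

myueb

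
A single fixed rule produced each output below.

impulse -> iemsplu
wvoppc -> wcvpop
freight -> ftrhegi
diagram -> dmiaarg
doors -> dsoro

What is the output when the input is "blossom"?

bmlooss

In each case the input is transformed by: take characters alternately from the front and the back (1st, last, 2nd, 2nd-last, ...).
Doing the same to "blossom": "bmlooss".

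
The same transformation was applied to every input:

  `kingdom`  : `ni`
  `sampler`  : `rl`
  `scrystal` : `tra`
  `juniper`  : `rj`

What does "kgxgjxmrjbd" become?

xkgb

Rule — sort the characters into reverse alphabetical order, then keep one character in every 3, starting at position 2 (positions 2nd, 5th, 8th, ...).
For "kgxgjxmrjbd", step one produces "xxrmkjjggdb"; step two turns that into "xkgb".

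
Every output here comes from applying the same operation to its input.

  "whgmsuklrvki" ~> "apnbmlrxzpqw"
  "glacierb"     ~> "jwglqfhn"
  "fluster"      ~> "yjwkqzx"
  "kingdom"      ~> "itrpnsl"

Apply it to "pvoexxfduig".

znluatjccki

The pattern: shift every letter 5 places forward in the alphabet (wrapping around), then move the last 3 characters to the front (rotate right by 3).
"pvoexxfduig" → "uatjcckiznl" → "znluatjccki".
(Check on "fluster": → "kqzxyjw" → "yjwkqzx" ✓)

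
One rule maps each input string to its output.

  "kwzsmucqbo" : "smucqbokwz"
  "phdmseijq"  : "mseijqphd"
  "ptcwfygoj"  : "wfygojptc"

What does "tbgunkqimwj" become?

unkqimwjtbg

The transformation: move the first 3 characters to the end (rotate left by 3).
So "tbgunkqimwj" becomes "unkqimwjtbg".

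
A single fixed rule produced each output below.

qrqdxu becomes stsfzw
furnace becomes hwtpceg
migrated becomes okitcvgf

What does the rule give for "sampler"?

Each output is the input with this applied: shift every letter 2 places forward in the alphabet (wrapping around).
So "sampler" becomes "ucorngt".

ucorngt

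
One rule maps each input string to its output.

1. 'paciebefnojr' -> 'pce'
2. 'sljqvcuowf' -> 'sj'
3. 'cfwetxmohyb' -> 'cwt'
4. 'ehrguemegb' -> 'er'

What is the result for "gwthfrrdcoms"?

Looking at the pairs, the operation is to keep every other character starting from the first (positions 1st, 3rd, 5th, ...), then delete the last 3 characters.
Applying both steps to "gwthfrrdcoms": "gtfrcm", then "gtf".

gtf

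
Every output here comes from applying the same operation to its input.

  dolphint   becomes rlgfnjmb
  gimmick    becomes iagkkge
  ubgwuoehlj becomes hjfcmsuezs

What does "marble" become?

The transformation: shift every letter 2 places backward in the alphabet (wrapping around), then reverse the string.
"marble" → "kypzjc" → "cjzpyk".

cjzpyk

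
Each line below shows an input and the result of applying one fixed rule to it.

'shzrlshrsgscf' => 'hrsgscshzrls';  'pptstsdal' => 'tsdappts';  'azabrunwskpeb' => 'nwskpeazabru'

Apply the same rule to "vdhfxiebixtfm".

ebixtfvdhfxi

Rule — delete the last character, then swap the front and back halves of the string.
On "vdhfxiebixtfm" that produces "ebixtfvdhfxi".
(Check on "azabrunwskpeb": → "azabrunwskpe" → "nwskpeazabru" ✓)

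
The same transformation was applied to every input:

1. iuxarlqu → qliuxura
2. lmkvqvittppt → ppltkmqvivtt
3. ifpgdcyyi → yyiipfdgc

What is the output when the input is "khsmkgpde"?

The rule is to move the last 3 characters to the front (rotate right by 3), then swap each adjacent pair of characters (1↔2, 3↔4, ...).
Starting from "khsmkgpde": after the first operation, "pdekhsmkg"; after the second, "dpkeshkmg".

dpkeshkmg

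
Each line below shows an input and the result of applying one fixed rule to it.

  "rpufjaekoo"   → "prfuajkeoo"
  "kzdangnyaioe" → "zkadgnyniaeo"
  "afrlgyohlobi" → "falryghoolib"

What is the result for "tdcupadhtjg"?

dtucaphdjtg

The transformation: swap each adjacent pair of characters (1↔2, 3↔4, ...).
On "tdcupadhtjg" that produces "dtucaphdjtg".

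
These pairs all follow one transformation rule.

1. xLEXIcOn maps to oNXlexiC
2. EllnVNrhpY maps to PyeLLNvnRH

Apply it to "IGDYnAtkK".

KkigdyNaT

Looking at the pairs, the operation is to move the last 2 characters to the front (rotate right by 2), then flip the case of every letter.
For "IGDYnAtkK", step one produces "kKIGDYnAt"; step two turns that into "KkigdyNaT".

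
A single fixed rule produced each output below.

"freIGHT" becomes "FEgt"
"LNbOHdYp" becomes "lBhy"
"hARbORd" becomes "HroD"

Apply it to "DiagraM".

The transformation: keep every other character starting from the first (positions 1st, 3rd, 5th, ...), then flip the case of every letter.
Applying both steps to "DiagraM": "DarM", then "dARm".
(Check on "LNbOHdYp": → "LbHY" → "lBhy" ✓)

dARm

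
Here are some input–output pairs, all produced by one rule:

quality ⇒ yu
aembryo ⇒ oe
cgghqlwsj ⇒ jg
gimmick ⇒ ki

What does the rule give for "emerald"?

dm

In each case the input is transformed by: swap the first and last characters, then keep only the first 2 characters.
For "emerald", step one produces "dmerale"; step two turns that into "dm".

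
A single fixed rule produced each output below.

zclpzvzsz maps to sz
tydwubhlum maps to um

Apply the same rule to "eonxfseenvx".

In each case the input is transformed by: keep only the last 2 characters.
For "eonxfseenvx" the result is "vx".

vx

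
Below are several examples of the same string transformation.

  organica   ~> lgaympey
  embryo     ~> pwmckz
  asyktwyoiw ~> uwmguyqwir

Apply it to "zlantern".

rcplxjyl

The rule is to swap the front and back halves of the string, then shift every letter 2 places backward in the alphabet (wrapping around).
For "zlantern" the result is "rcplxjyl".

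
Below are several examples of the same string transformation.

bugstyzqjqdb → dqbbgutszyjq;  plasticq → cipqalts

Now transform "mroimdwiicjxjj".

What's happening: move the last 3 characters to the front (rotate right by 3), then swap each adjacent pair of characters (1↔2, 3↔4, ...).
Starting from "mroimdwiicjxjj": after the first operation, "xjjmroimdwiicj"; after the second, "jxmjormiwdiijc".

jxmjormiwdiijc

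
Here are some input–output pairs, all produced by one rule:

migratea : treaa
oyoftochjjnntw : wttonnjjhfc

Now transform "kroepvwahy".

ywvphea

Rule — delete the first 3 characters, then sort the characters into reverse alphabetical order.
On "kroepvwahy": the first step gives "epvwahy", and the second then gives "ywvphea".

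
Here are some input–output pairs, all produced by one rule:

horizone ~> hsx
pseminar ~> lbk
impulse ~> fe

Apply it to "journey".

The rule is to shift every letter 7 places backward in the alphabet (wrapping around), then keep one character in every 3, starting at position 2 (positions 2nd, 5th, 8th, ...).
Starting from "journey": after the first operation, "chnkgxr"; after the second, "hg".

hg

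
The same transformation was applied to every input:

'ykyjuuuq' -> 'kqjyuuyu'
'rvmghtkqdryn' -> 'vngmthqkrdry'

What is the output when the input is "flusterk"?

lksuetfr

In each case the input is transformed by: swap the first and last characters, then swap each adjacent pair of characters (1↔2, 3↔4, ...).
On "flusterk": the first step gives "klusterf", and the second then gives "lksuetfr".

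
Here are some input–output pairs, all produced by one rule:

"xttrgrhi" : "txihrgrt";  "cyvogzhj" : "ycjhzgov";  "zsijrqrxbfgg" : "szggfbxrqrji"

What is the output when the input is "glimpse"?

The rule is to move the first 2 characters to the end (rotate left by 2), then reverse the string.
"glimpse" → "impsegl" → "lgespmi".
(Check on "zsijrqrxbfgg": → "ijrqrxbfggzs" → "szggfbxrqrji" ✓)

lgespmi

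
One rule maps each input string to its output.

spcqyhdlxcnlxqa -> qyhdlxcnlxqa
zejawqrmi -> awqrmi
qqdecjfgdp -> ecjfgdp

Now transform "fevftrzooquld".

In each case the input is transformed by: delete the first 3 characters.
On "fevftrzooquld" that produces "ftrzooquld".

ftrzooquld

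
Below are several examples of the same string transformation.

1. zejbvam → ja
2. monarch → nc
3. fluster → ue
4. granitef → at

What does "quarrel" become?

Looking at the pairs, the operation is to keep one character in every 3, starting at position 3 (positions 3rd, 6th, 9th, ...).
Doing the same to "quarrel": "ae".

ae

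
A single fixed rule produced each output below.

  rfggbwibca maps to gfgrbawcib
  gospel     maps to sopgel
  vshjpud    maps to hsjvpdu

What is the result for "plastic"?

alsptci

Rule — move the first 2 characters to the end (rotate left by 2), then take characters alternately from the front and the back (1st, last, 2nd, 2nd-last, ...).
"plastic" → "asticpl" → "alsptci".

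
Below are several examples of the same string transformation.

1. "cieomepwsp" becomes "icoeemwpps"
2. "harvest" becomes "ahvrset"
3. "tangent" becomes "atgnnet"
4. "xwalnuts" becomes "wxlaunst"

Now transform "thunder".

htnuedr

In each case the input is transformed by: swap each adjacent pair of characters (1↔2, 3↔4, ...).
For "thunder" the result is "htnuedr".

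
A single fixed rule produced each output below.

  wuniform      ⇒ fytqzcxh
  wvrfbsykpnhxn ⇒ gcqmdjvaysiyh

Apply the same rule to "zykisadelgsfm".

jvtdlopwrdqxk

What's happening: shift every letter 11 places forward in the alphabet (wrapping around), then move the first character to the end.
On "zykisadelgsfm": the first step gives "kjvtdlopwrdqx", and the second then gives "jvtdlopwrdqxk".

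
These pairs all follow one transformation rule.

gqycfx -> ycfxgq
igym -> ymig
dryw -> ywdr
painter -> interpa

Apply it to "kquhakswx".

What's happening: move the first 2 characters to the end (rotate left by 2).
"kquhakswx" → "uhakswxkq".

uhakswxkq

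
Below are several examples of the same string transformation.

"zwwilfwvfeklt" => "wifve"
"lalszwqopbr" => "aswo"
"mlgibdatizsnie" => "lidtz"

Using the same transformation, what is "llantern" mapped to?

ln

The rule is to delete the last 3 characters, then keep every other character starting from the second (positions 2nd, 4th, 6th, ...).
Starting from "llantern": after the first operation, "llant"; after the second, "ln".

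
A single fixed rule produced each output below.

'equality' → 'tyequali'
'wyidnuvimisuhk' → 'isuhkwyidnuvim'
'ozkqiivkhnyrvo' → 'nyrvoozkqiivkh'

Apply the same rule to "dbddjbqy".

The pattern: move the first 2 characters to the end (rotate left by 2), then swap the front and back halves of the string.
"dbddjbqy" → "ddjbqydb" → "qydbddjb".
(Check on "equality": → "ualityeq" → "tyequali" ✓)

qydbddjb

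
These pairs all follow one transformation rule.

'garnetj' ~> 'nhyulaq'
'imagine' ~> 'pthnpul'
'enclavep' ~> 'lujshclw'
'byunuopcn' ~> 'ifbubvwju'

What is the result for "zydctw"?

The pattern: shift every letter 7 places forward in the alphabet (wrapping around).
Applying that to "zydctw" gives "gfkjad".

gfkjad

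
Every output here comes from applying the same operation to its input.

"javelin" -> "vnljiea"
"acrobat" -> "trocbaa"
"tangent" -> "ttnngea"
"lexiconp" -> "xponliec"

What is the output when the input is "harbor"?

rrohba

Each output is the input with this applied: sort the characters into reverse alphabetical order.
So "harbor" becomes "rrohba".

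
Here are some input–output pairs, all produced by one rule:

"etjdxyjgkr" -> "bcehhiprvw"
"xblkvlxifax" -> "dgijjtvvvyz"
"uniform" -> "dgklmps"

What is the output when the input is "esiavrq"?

cgopqty

Each output is the input with this applied: shift every letter 2 places backward in the alphabet (wrapping around), then sort the characters into alphabetical order.
Applying both steps to "esiavrq": "cqgytpo", then "cgopqty".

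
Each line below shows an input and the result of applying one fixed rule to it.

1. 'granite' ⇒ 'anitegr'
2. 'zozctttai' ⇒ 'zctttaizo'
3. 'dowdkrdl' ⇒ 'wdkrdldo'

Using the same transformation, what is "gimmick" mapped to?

mmickgi

The pattern: move the first 2 characters to the end (rotate left by 2).
On "gimmick" that produces "mmickgi".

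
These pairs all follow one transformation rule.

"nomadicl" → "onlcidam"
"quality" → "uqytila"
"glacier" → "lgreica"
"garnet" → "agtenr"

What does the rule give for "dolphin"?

odnihpl

In each case the input is transformed by: move the first 2 characters to the end (rotate left by 2), then reverse the string.
On "dolphin": the first step gives "lphindo", and the second then gives "odnihpl".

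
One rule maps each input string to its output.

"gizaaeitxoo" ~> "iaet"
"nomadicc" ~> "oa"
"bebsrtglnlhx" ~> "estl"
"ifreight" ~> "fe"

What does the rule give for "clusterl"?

ls

Rule — delete the last 3 characters, then keep every other character starting from the second (positions 2nd, 4th, 6th, ...).
Working it through for "clusterl": intermediate "clust", final "ls".
(Check on "bebsrtglnlhx": → "bebsrtgln" → "estl" ✓)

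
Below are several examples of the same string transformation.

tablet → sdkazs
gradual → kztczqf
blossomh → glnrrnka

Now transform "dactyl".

kxsbzc

What's happening: shift every letter 1 place backward in the alphabet (wrapping around), then reverse the string.
Starting from "dactyl": after the first operation, "czbsxk"; after the second, "kxsbzc".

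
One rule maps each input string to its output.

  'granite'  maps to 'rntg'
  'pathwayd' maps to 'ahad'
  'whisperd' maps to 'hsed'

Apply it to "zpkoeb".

The rule is to move the first character to the end, then keep every other character starting from the first (positions 1st, 3rd, 5th, ...).
For "zpkoeb", step one produces "pkoebz"; step two turns that into "pob".
(Check on "whisperd": → "hisperdw" → "hsed" ✓)

pob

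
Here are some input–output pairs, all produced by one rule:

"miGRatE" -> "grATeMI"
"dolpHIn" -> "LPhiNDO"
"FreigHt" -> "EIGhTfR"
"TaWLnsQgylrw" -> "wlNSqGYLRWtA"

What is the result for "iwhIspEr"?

Each output is the input with this applied: move the first 2 characters to the end (rotate left by 2), then flip the case of every letter.
On "iwhIspEr": the first step gives "hIspEriw", and the second then gives "HiSPeRIW".

HiSPeRIW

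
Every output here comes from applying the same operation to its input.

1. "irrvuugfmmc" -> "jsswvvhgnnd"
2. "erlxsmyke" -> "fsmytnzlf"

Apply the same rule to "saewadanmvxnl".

tbfxbebonwyom

The transformation: shift every letter 1 place forward in the alphabet (wrapping around).
So "saewadanmvxnl" becomes "tbfxbebonwyom".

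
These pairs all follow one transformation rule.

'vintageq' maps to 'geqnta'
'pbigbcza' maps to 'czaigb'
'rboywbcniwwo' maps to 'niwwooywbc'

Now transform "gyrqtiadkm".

adkmrqti

Each output is the input with this applied: delete the first 2 characters, then swap the front and back halves of the string.
Working it through for "gyrqtiadkm": intermediate "rqtiadkm", final "adkmrqti".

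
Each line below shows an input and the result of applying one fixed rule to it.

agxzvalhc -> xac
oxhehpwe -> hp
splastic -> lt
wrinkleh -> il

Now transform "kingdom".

no

Looking at the pairs, the operation is to keep one character in every 3, starting at position 3 (positions 3rd, 6th, 9th, ...).
For "kingdom" the result is "no".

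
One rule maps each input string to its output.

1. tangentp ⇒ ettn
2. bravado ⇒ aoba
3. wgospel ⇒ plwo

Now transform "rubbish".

ihrb

The rule is to keep every other character starting from the first (positions 1st, 3rd, 5th, ...), then move the first 2 characters to the end (rotate left by 2).
Working it through for "rubbish": intermediate "rbih", final "ihrb".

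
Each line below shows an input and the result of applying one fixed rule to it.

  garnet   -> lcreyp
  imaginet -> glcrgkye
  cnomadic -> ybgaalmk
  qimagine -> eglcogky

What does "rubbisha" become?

What's happening: swap the front and back halves of the string, then shift every letter 2 places backward in the alphabet (wrapping around).
Starting from "rubbisha": after the first operation, "isharubb"; after the second, "gqfypszz".

gqfypszz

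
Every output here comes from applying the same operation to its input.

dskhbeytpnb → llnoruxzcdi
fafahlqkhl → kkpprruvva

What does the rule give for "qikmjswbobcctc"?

The transformation: sort the characters into alphabetical order, then shift every letter 10 places forward in the alphabet (wrapping around).
Applying both steps to "qikmjswbobcctc": "bbcccijkmoqstw", then "llmmmstuwyacdg".
(Check on "fafahlqkhl": → "aaffhhkllq" → "kkpprruvva" ✓)

llmmmstuwyacdg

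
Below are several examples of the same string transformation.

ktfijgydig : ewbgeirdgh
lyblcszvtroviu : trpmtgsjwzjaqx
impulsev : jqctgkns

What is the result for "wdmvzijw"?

Rule — swap the front and back halves of the string, then shift every letter 2 places backward in the alphabet (wrapping around).
"wdmvzijw" → "zijwwdmv" → "xghuubkt".

xghuubkt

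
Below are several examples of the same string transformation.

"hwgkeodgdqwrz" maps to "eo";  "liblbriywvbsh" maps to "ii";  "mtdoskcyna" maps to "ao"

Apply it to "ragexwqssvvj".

ae

In each case the input is transformed by: sort the characters into alphabetical order, then keep only the vowels.
"ragexwqssvvj" → "aegjqrssvvwx" → "ae".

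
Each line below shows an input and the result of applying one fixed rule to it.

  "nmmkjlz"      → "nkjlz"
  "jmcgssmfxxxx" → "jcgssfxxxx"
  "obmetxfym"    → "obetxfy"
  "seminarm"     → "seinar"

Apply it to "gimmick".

What's happening: remove every "m".
"gimmick" → "giick".

giick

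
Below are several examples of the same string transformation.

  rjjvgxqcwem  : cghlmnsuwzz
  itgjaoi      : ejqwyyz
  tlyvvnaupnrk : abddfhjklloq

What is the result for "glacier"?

bhqsuwy

What's happening: shift every letter 10 places backward in the alphabet (wrapping around), then sort the characters into alphabetical order.
Starting from "glacier": after the first operation, "wbqsyuh"; after the second, "bhqsuwy".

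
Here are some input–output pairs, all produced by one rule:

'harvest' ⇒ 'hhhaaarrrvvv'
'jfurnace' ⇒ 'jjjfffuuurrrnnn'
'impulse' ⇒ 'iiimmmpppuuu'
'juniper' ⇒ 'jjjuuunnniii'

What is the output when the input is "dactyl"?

Looking at the pairs, the operation is to delete the last 3 characters, then repeat every character 3 times.
Working it through for "dactyl": intermediate "dac", final "dddaaaccc".

dddaaaccc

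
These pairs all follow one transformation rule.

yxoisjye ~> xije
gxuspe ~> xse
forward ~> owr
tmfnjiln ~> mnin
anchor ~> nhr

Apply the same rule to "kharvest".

The pattern: keep every other character starting from the second (positions 2nd, 4th, 6th, ...).
Applying that to "kharvest" gives "hret".

hret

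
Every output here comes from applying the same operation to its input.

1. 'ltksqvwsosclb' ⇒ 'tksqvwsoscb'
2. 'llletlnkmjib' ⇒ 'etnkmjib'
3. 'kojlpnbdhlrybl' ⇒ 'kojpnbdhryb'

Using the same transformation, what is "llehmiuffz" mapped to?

In each case the input is transformed by: remove every "l".
Applying that to "llehmiuffz" gives "ehmiuffz".

ehmiuffz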